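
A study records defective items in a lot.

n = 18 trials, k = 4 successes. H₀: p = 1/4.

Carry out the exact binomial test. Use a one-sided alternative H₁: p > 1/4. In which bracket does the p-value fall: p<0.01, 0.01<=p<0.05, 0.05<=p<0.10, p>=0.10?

Exact binomial: n=18, k=4, p₀=1/4=0.2500
P(X≥4) from Σ C(n,i)·p₀^i·(1−p₀)^(n−i)
p-value (one-sided, H₁ greater) = 0.69431
→ bracket: p>=0.10

p-value bracket: p>=0.10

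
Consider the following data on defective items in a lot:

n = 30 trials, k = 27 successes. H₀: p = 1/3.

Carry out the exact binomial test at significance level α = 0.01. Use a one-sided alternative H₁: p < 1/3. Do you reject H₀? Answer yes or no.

reject H₀: no

Exact binomial: n=30, k=27, p₀=1/3=0.3333
P(X≤27) from Σ C(n,i)·p₀^i·(1−p₀)^(n−i)
p-value (one-sided, H₁ less) = 1.00000
At α=0.01: p ≥ α → fail to reject H₀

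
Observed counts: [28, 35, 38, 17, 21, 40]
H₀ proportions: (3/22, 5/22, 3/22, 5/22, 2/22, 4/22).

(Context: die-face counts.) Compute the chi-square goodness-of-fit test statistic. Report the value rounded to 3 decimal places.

n = 179; E_i = n·p_i = [24.41, 40.68, 24.41, 40.68, 16.27, 32.55]
χ² = (28−24.41)²/24.41 + (35−40.68)²/40.68 + (38−24.41)²/24.41 + (17−40.68)²/40.68 + (21−16.27)²/16.27 + (40−32.55)²/32.55 = 25.7557
df = 5

test statistic = 25.756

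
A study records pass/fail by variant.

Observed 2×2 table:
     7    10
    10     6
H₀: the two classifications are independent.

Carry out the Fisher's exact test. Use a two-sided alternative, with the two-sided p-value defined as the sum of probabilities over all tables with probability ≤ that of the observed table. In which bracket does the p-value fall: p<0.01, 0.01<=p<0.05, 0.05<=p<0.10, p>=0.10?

p-value bracket: p>=0.10

Margins: r₁=17, r₂=16, c₁=17, c₂=16, n=33
p_obs = C(17,7)·C(16,10)/C(33,17); sum pmf over tables with pmf ≤ p_obs
p-value (two-sided) = 0.30283
→ bracket: p>=0.10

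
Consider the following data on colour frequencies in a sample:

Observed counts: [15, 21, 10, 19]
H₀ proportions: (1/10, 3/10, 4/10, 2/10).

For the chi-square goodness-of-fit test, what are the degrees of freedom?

degrees of freedom = 3

df = k − 1 = 4 − 1 = 3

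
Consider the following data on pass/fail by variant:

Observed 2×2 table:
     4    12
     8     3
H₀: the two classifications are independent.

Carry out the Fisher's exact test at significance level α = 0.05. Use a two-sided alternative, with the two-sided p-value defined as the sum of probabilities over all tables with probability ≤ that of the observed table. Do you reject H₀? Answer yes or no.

Margins: r₁=16, r₂=11, c₁=12, c₂=15, n=27
p_obs = C(16,4)·C(11,8)/C(27,12); sum pmf over tables with pmf ≤ p_obs
p-value (two-sided) = 0.02199
At α=0.05: p < α → reject H₀

reject H₀: yes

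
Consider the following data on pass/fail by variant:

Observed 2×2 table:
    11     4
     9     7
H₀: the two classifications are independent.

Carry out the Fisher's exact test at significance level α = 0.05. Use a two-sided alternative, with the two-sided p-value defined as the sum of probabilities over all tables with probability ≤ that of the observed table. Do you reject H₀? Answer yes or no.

Margins: r₁=15, r₂=16, c₁=20, c₂=11, n=31
p_obs = C(15,11)·C(16,9)/C(31,20); sum pmf over tables with pmf ≤ p_obs
p-value (two-sided) = 0.45779
At α=0.05: p ≥ α → fail to reject H₀

reject H₀: no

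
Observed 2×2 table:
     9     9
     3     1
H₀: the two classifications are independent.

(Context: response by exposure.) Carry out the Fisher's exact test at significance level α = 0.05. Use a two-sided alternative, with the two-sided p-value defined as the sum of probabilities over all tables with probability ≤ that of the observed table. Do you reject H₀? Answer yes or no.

Margins: r₁=18, r₂=4, c₁=12, c₂=10, n=22
p_obs = C(18,9)·C(4,3)/C(22,12); sum pmf over tables with pmf ≤ p_obs
p-value (two-sided) = 0.59398
At α=0.05: p ≥ α → fail to reject H₀

reject H₀: no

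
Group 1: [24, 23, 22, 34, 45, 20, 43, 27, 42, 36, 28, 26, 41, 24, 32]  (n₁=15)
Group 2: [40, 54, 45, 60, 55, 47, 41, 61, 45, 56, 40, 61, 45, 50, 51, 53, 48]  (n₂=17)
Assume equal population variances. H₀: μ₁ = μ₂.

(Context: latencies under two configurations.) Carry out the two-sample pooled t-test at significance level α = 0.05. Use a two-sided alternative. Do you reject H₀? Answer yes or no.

x̄₁=31.133, s₁=8.493, n₁=15
x̄₂=50.118, s₂=7.061, n₂=17
s_p² = [14·8.493² + 16·7.061²]/30 = 60.2499
SE = √(s_p²·(1/15+1/17)) = 2.7497
t = (31.133−50.118)/2.7497 = -6.9042
df = 30
p-value (two-sided) = 0.00000
At α=0.05: p < α → reject H₀

reject H₀: yes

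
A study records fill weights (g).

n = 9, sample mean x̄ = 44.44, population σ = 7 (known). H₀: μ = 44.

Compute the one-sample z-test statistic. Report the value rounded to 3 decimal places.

test statistic = 0.189

SE = σ/√n = 7/√9 = 2.3333
z = (x̄−μ₀)/SE = (44.44−44)/2.3333 = 0.1886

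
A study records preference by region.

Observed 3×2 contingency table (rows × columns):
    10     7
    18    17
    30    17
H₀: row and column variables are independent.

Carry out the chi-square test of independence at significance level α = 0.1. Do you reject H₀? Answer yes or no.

Row totals [17, 35, 47], col totals [58, 41], n=99
χ² = (10−9.96)²/9.96 + (7−7.04)²/7.04 + (18−20.51)²/20.51 + (17−14.49)²/14.49 + (30−27.54)²/27.54 + (17−19.46)²/19.46 = 1.2720
df = 2
p-value (upper-tail) = 0.52939
At α=0.1: p ≥ α → fail to reject H₀

reject H₀: no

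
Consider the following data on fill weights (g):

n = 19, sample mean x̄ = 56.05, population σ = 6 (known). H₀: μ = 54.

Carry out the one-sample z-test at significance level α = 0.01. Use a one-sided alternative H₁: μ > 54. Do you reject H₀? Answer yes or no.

SE = σ/√n = 6/√19 = 1.3765
z = (x̄−μ₀)/SE = (56.05−54)/1.3765 = 1.4893
p-value (one-sided, H₁ greater) = 0.06821
At α=0.01: p ≥ α → fail to reject H₀

reject H₀: no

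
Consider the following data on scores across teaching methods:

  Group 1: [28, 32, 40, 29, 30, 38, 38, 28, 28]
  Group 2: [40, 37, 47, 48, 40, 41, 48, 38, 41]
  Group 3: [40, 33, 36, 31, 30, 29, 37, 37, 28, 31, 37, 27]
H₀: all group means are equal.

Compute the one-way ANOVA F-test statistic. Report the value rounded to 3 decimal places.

test statistic = 14.202

Group means [32.33, 42.22, 33.00], grand mean 35.567
SSB = Σnᵢ(x̄ᵢ−x̄)² = 571.811; SSW = ΣΣ(x−x̄ᵢ)² = 543.556
MSB = 571.811/2 = 285.9056; MSW = 543.556/27 = 20.1317
F = MSB/MSW = 14.2018
df = (2, 27)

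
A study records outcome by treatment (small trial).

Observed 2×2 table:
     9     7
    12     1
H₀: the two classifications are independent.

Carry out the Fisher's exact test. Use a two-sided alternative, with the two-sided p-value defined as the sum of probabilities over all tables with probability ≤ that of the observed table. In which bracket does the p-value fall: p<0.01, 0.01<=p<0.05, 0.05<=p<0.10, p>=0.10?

p-value bracket: 0.01<=p<0.05

Margins: r₁=16, r₂=13, c₁=21, c₂=8, n=29
p_obs = C(16,9)·C(13,12)/C(29,21); sum pmf over tables with pmf ≤ p_obs
p-value (two-sided) = 0.04434
→ bracket: 0.01<=p<0.05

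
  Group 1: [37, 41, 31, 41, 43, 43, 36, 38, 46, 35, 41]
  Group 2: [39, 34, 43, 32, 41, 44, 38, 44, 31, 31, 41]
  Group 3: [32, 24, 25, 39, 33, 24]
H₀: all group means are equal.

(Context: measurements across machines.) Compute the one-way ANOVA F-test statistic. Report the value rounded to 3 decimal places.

Group means [39.27, 38.00, 29.50], grand mean 36.679
SSB = Σnᵢ(x̄ᵢ−x̄)² = 402.425; SSW = ΣΣ(x−x̄ᵢ)² = 641.682
MSB = 402.425/2 = 201.2127; MSW = 641.682/25 = 25.6673
F = MSB/MSW = 7.8393
df = (2, 25)

test statistic = 7.839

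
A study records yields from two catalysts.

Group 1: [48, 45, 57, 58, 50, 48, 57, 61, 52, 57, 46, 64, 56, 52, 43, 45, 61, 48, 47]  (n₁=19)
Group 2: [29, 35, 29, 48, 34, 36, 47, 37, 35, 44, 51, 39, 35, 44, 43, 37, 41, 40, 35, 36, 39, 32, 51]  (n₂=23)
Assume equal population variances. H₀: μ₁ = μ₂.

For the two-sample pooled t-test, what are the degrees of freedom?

df = n₁ + n₂ − 2 = 19 + 23 − 2 = 40

degrees of freedom = 40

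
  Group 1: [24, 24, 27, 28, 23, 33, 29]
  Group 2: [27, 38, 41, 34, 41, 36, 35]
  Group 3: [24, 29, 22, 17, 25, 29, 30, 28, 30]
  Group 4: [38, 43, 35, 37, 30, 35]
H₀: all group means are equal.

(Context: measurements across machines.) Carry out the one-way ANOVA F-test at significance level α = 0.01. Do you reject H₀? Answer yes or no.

Group means [26.86, 36.00, 26.00, 36.33], grand mean 30.759
SSB = Σnᵢ(x̄ᵢ−x̄)² = 689.120; SSW = ΣΣ(x−x̄ᵢ)² = 462.190
MSB = 689.120/3 = 229.7066; MSW = 462.190/25 = 18.4876
F = MSB/MSW = 12.4249
df = (3, 25)
p-value (upper-tail) = 0.00004
At α=0.01: p < α → reject H₀

reject H₀: yes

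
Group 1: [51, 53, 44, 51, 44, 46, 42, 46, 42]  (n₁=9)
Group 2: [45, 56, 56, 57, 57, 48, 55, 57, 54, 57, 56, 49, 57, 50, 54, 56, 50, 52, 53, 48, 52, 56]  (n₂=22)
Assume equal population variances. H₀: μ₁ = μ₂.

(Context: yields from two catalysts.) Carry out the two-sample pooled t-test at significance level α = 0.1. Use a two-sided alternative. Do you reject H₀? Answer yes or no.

x̄₁=46.556, s₁=4.126, n₁=9
x̄₂=53.409, s₂=3.634, n₂=22
s_p² = [8·4.126² + 21·3.634²]/29 = 14.2600
SE = √(s_p²·(1/9+1/22)) = 1.4942
t = (46.556−53.409)/1.4942 = -4.5868
df = 29
p-value (two-sided) = 0.00008
At α=0.1: p < α → reject H₀

reject H₀: yes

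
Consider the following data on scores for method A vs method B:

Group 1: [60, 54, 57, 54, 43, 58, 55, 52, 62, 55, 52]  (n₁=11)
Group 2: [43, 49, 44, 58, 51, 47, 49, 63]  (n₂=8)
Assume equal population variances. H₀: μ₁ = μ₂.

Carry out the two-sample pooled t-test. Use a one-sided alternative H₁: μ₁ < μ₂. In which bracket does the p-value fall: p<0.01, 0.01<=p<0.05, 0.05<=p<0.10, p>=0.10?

x̄₁=54.727, s₁=5.002, n₁=11
x̄₂=50.500, s₂=6.845, n₂=8
s_p² = [10·5.002² + 7·6.845²]/17 = 34.0107
SE = √(s_p²·(1/11+1/8)) = 2.7098
t = (54.727−50.500)/2.7098 = 1.5600
df = 17
p-value (one-sided, H₁ less) = 0.93141
→ bracket: p>=0.10

p-value bracket: p>=0.10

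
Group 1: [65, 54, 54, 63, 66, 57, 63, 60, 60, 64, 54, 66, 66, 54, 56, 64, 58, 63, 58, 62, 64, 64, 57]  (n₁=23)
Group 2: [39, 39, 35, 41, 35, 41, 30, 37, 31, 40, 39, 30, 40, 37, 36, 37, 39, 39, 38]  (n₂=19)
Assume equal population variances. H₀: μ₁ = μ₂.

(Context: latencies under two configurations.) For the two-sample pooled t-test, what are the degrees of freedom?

degrees of freedom = 40

df = n₁ + n₂ − 2 = 23 + 19 − 2 = 40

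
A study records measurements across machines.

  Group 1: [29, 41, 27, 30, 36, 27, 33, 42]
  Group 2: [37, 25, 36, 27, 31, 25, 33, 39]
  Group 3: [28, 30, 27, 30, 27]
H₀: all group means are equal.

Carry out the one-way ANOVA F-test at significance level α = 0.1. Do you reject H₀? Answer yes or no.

Group means [33.12, 31.62, 28.40], grand mean 31.429
SSB = Σnᵢ(x̄ᵢ−x̄)² = 69.193; SSW = ΣΣ(x−x̄ᵢ)² = 473.950
MSB = 69.193/2 = 34.5964; MSW = 473.950/18 = 26.3306
F = MSB/MSW = 1.3139
df = (2, 18)
p-value (upper-tail) = 0.29334
At α=0.1: p ≥ α → fail to reject H₀

reject H₀: no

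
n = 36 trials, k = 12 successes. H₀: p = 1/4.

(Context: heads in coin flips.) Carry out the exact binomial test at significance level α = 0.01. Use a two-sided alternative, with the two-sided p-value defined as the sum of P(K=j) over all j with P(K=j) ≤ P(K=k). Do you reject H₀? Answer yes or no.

Exact binomial: n=36, k=12, p₀=1/4=0.2500
P(X=j) = C(n,j)·p₀^j·(1−p₀)^(n−j); p = Σ P(X=j) over j with P(X=j) ≤ P(X=12)
p-value (two-sided) = 0.25053
At α=0.01: p ≥ α → fail to reject H₀

reject H₀: no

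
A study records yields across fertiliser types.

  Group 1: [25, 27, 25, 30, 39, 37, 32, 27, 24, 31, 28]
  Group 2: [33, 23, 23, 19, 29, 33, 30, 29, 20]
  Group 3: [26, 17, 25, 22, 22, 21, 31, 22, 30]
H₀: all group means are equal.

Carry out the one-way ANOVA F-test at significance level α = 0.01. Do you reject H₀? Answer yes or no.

reject H₀: no

Group means [29.55, 26.56, 24.00], grand mean 26.897
SSB = Σnᵢ(x̄ᵢ−x̄)² = 153.740; SSW = ΣΣ(x−x̄ᵢ)² = 632.949
MSB = 153.740/2 = 76.8701; MSW = 632.949/26 = 24.3442
F = MSB/MSW = 3.1576
df = (2, 26)
p-value (upper-tail) = 0.05920
At α=0.01: p ≥ α → fail to reject H₀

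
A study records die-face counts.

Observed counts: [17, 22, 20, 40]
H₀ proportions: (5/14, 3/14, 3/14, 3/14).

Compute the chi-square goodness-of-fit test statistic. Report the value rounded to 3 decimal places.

n = 99; E_i = n·p_i = [35.36, 21.21, 21.21, 21.21]
χ² = (17−35.36)²/35.36 + (22−21.21)²/21.21 + (20−21.21)²/21.21 + (40−21.21)²/21.21 = 26.2646
df = 3

test statistic = 26.265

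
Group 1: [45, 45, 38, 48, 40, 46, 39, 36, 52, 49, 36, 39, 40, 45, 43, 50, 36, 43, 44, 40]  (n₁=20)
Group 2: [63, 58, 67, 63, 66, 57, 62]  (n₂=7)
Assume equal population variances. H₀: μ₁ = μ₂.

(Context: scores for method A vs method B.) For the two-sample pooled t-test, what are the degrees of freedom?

degrees of freedom = 25

df = n₁ + n₂ − 2 = 20 + 7 − 2 = 25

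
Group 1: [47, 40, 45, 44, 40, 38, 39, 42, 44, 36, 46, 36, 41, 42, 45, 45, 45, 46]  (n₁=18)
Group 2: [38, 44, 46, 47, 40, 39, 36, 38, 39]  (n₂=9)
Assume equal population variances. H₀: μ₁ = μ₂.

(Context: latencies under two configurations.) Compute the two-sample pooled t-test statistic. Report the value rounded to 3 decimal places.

test statistic = 1.016

x̄₁=42.278, s₁=3.478, n₁=18
x̄₂=40.778, s₂=3.898, n₂=9
s_p² = [17·3.478² + 8·3.898²]/25 = 13.0867
SE = √(s_p²·(1/18+1/9)) = 1.4769
t = (42.278−40.778)/1.4769 = 1.0157
df = 25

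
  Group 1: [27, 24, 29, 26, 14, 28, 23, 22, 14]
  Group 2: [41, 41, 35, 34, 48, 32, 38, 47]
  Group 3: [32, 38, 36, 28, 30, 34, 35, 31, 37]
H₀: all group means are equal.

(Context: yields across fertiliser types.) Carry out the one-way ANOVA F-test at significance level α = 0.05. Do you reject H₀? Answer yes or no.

reject H₀: yes

Group means [23.00, 39.50, 33.44], grand mean 31.692
SSB = Σnᵢ(x̄ᵢ−x̄)² = 1195.316; SSW = ΣΣ(x−x̄ᵢ)² = 584.222
MSB = 1195.316/2 = 597.6581; MSW = 584.222/23 = 25.4010
F = MSB/MSW = 23.5290
df = (2, 23)
p-value (upper-tail) = 0.00000
At α=0.05: p < α → reject H₀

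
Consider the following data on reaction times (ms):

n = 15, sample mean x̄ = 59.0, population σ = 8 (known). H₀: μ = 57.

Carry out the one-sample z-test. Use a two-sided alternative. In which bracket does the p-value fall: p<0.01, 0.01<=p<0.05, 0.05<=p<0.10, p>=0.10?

p-value bracket: p>=0.10

SE = σ/√n = 8/√15 = 2.0656
z = (x̄−μ₀)/SE = (59.0−57)/2.0656 = 0.9682
p-value (two-sided) = 0.33292
→ bracket: p>=0.10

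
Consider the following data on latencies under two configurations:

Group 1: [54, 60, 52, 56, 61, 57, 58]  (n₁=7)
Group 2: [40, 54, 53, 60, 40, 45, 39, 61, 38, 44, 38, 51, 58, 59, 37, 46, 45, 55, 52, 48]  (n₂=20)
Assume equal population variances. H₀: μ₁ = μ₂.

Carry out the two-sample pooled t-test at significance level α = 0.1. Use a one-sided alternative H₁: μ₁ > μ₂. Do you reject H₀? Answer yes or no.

reject H₀: yes

x̄₁=56.857, s₁=3.185, n₁=7
x̄₂=48.150, s₂=8.067, n₂=20
s_p² = [6·3.185² + 19·8.067²]/25 = 51.8963
SE = √(s_p²·(1/7+1/20)) = 3.1636
t = (56.857−48.150)/3.1636 = 2.7523
df = 25
p-value (one-sided, H₁ greater) = 0.00543
At α=0.1: p < α → reject H₀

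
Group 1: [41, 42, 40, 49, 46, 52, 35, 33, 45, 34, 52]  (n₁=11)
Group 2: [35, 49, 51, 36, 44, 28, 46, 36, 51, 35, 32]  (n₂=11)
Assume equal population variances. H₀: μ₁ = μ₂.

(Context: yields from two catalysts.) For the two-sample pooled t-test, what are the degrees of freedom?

df = n₁ + n₂ − 2 = 11 + 11 − 2 = 20

degrees of freedom = 20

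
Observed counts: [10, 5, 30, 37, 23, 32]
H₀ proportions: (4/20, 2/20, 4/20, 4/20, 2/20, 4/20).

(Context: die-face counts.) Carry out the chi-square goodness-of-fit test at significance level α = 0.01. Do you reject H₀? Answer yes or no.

reject H₀: yes

n = 137; E_i = n·p_i = [27.40, 13.70, 27.40, 27.40, 13.70, 27.40]
χ² = (10−27.40)²/27.40 + (5−13.70)²/13.70 + (30−27.40)²/27.40 + (37−27.40)²/27.40 + (23−13.70)²/13.70 + (32−27.40)²/27.40 = 27.2701
df = 5
p-value (upper-tail) = 0.00005
At α=0.01: p < α → reject H₀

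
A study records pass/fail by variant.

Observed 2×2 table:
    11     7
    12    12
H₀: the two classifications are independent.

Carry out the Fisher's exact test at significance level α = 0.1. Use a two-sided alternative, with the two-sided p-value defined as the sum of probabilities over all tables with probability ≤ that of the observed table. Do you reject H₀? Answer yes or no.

reject H₀: no

Margins: r₁=18, r₂=24, c₁=23, c₂=19, n=42
p_obs = C(18,11)·C(24,12)/C(42,23); sum pmf over tables with pmf ≤ p_obs
p-value (two-sided) = 0.54209
At α=0.1: p ≥ α → fail to reject H₀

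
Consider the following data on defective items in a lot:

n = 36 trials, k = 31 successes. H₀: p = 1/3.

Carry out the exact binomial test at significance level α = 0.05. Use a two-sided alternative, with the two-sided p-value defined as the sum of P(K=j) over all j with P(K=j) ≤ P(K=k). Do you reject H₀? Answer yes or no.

reject H₀: yes

Exact binomial: n=36, k=31, p₀=1/3=0.3333
P(X=j) = C(n,j)·p₀^j·(1−p₀)^(n−j); p = Σ P(X=j) over j with P(X=j) ≤ P(X=31)
p-value (two-sided) = 0.00000
At α=0.05: p < α → reject H₀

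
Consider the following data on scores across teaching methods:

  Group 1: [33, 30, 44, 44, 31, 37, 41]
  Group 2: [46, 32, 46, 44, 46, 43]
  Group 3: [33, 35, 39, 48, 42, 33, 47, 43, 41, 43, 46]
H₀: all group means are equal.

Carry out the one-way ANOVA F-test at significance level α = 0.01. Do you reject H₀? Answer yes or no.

reject H₀: no

Group means [37.14, 42.83, 40.91], grand mean 40.292
SSB = Σnᵢ(x̄ᵢ−x̄)² = 112.359; SSW = ΣΣ(x−x̄ᵢ)² = 650.600
MSB = 112.359/2 = 56.1794; MSW = 650.600/21 = 30.9809
F = MSB/MSW = 1.8134
df = (2, 21)
p-value (upper-tail) = 0.18773
At α=0.01: p ≥ α → fail to reject H₀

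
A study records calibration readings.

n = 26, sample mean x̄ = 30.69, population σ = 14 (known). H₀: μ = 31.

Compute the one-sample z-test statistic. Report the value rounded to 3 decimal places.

SE = σ/√n = 14/√26 = 2.7456
z = (x̄−μ₀)/SE = (30.69−31)/2.7456 = -0.1129

test statistic = -0.113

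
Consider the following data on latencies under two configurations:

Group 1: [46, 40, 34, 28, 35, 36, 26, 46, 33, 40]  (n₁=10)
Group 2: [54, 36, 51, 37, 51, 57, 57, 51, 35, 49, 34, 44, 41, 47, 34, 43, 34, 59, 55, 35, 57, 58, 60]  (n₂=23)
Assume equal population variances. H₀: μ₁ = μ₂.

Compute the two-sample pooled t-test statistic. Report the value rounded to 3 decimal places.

test statistic = -3.165

x̄₁=36.400, s₁=6.736, n₁=10
x̄₂=46.913, s₂=9.477, n₂=23
s_p² = [9·6.736² + 22·9.477²]/31 = 76.9105
SE = √(s_p²·(1/10+1/23)) = 3.3219
t = (36.400−46.913)/3.3219 = -3.1648
df = 31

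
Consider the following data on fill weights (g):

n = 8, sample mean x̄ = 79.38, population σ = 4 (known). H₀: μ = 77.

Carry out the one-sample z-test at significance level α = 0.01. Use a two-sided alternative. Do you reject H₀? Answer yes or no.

SE = σ/√n = 4/√8 = 1.4142
z = (x̄−μ₀)/SE = (79.38−77)/1.4142 = 1.6829
p-value (two-sided) = 0.09239
At α=0.01: p ≥ α → fail to reject H₀

reject H₀: no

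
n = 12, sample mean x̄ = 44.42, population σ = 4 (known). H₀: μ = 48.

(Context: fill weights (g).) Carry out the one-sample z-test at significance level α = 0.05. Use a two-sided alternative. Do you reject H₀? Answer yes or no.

reject H₀: yes

SE = σ/√n = 4/√12 = 1.1547
z = (x̄−μ₀)/SE = (44.42−48)/1.1547 = -3.1004
p-value (two-sided) = 0.00193
At α=0.05: p < α → reject H₀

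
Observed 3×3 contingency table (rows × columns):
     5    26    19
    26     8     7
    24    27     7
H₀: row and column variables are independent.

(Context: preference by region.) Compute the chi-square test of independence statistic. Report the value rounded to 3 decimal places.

test statistic = 33.274

Row totals [50, 41, 58], col totals [55, 61, 33], n=149
χ² = (5−18.46)²/18.46 + (26−20.47)²/20.47 + (19−11.07)²/11.07 + (26−15.13)²/15.13 + (8−16.79)²/16.79 + (7−9.08)²/9.08 + (24−21.41)²/21.41 + (27−23.74)²/23.74 + (7−12.85)²/12.85 = 33.2740
df = 4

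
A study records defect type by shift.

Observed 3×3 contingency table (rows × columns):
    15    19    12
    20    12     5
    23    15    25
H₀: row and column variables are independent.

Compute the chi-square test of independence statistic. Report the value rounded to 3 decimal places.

test statistic = 10.976

Row totals [46, 37, 63], col totals [58, 46, 42], n=146
χ² = (15−18.27)²/18.27 + (19−14.49)²/14.49 + (12−13.23)²/13.23 + (20−14.70)²/14.70 + (12−11.66)²/11.66 + (5−10.64)²/10.64 + (23−25.03)²/25.03 + (15−19.85)²/19.85 + (25−18.12)²/18.12 = 10.9759
df = 4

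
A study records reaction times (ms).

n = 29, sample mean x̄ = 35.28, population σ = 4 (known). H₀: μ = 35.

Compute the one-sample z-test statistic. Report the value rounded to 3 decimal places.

test statistic = 0.377

SE = σ/√n = 4/√29 = 0.7428
z = (x̄−μ₀)/SE = (35.28−35)/0.7428 = 0.3770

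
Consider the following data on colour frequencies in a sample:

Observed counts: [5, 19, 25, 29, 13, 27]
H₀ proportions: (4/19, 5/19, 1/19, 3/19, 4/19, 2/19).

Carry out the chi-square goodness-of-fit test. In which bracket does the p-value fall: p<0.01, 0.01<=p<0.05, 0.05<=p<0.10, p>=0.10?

n = 118; E_i = n·p_i = [24.84, 31.05, 6.21, 18.63, 24.84, 12.42]
χ² = (5−24.84)²/24.84 + (19−31.05)²/31.05 + (25−6.21)²/6.21 + (29−18.63)²/18.63 + (13−24.84)²/24.84 + (27−12.42)²/12.42 = 105.8994
df = 5
p-value (upper-tail) = 0.00000
→ bracket: p<0.01

p-value bracket: p<0.01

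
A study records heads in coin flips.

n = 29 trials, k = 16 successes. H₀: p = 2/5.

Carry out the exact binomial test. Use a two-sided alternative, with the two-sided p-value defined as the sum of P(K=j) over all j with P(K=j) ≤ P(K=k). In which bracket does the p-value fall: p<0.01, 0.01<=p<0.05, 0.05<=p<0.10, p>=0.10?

p-value bracket: p>=0.10

Exact binomial: n=29, k=16, p₀=2/5=0.4000
P(X=j) = C(n,j)·p₀^j·(1−p₀)^(n−j); p = Σ P(X=j) over j with P(X=j) ≤ P(X=16)
p-value (two-sided) = 0.12794
→ bracket: p>=0.10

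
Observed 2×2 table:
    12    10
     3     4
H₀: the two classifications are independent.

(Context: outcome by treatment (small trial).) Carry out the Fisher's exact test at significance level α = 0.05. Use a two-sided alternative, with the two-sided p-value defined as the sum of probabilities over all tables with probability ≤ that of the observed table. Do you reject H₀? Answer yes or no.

reject H₀: no

Margins: r₁=22, r₂=7, c₁=15, c₂=14, n=29
p_obs = C(22,12)·C(7,3)/C(29,15); sum pmf over tables with pmf ≤ p_obs
p-value (two-sided) = 0.68166
At α=0.05: p ≥ α → fail to reject H₀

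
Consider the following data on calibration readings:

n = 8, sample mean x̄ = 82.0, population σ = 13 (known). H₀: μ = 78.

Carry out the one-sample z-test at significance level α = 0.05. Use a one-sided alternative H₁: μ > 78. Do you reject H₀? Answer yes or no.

reject H₀: no

SE = σ/√n = 13/√8 = 4.5962
z = (x̄−μ₀)/SE = (82.0−78)/4.5962 = 0.8703
p-value (one-sided, H₁ greater) = 0.19207
At α=0.05: p ≥ α → fail to reject H₀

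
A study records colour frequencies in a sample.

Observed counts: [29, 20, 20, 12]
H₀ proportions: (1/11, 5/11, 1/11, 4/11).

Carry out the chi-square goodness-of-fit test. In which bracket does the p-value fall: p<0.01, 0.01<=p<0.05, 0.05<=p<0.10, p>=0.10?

n = 81; E_i = n·p_i = [7.36, 36.82, 7.36, 29.45]
χ² = (29−7.36)²/7.36 + (20−36.82)²/36.82 + (20−7.36)²/7.36 + (12−29.45)²/29.45 = 103.2840
df = 3
p-value (upper-tail) = 0.00000
→ bracket: p<0.01

p-value bracket: p<0.01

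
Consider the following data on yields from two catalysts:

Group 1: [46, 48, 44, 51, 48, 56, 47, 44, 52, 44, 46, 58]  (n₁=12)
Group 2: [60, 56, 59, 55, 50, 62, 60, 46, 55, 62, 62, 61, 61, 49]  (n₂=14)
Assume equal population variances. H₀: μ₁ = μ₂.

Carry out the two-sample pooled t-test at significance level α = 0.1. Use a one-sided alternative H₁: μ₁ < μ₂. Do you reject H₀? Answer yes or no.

reject H₀: yes

x̄₁=48.667, s₁=4.677, n₁=12
x̄₂=57.000, s₂=5.349, n₂=14
s_p² = [11·4.677² + 13·5.349²]/24 = 25.5278
SE = √(s_p²·(1/12+1/14)) = 1.9876
t = (48.667−57.000)/1.9876 = -4.1926
df = 24
p-value (one-sided, H₁ less) = 0.00016
At α=0.1: p < α → reject H₀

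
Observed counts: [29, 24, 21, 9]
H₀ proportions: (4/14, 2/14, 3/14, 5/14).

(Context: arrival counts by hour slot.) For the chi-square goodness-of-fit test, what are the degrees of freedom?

df = k − 1 = 4 − 1 = 3

degrees of freedom = 3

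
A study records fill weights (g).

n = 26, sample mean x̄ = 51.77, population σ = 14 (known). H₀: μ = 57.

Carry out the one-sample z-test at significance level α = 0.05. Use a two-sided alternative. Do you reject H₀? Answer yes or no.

SE = σ/√n = 14/√26 = 2.7456
z = (x̄−μ₀)/SE = (51.77−57)/2.7456 = -1.9048
p-value (two-sided) = 0.05680
At α=0.05: p ≥ α → fail to reject H₀

reject H₀: no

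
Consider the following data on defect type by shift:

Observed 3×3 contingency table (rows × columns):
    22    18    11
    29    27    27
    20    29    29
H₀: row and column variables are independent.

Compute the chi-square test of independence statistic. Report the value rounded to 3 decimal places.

Row totals [51, 83, 78], col totals [71, 74, 67], n=212
χ² = (22−17.08)²/17.08 + (18−17.80)²/17.80 + (11−16.12)²/16.12 + (29−27.80)²/27.80 + (27−28.97)²/28.97 + (27−26.23)²/26.23 + (20−26.12)²/26.12 + (29−27.23)²/27.23 + (29−24.65)²/24.65 = 5.5710
df = 4

test statistic = 5.571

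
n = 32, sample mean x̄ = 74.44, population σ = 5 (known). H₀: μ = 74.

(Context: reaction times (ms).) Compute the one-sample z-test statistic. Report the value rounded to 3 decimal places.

test statistic = 0.498

SE = σ/√n = 5/√32 = 0.8839
z = (x̄−μ₀)/SE = (74.44−74)/0.8839 = 0.4978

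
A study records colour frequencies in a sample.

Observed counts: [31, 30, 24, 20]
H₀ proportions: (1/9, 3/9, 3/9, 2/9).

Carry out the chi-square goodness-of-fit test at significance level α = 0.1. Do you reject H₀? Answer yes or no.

n = 105; E_i = n·p_i = [11.67, 35.00, 35.00, 23.33]
χ² = (31−11.67)²/11.67 + (30−35.00)²/35.00 + (24−35.00)²/35.00 + (20−23.33)²/23.33 = 36.6857
df = 3
p-value (upper-tail) = 0.00000
At α=0.1: p < α → reject H₀

reject H₀: yes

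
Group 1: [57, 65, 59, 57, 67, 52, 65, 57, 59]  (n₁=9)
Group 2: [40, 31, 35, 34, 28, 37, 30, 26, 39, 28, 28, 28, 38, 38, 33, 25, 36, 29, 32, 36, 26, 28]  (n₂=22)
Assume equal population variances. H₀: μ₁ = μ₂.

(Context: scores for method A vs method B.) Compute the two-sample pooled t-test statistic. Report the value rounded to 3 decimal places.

x̄₁=59.778, s₁=4.893, n₁=9
x̄₂=32.045, s₂=4.736, n₂=22
s_p² = [8·4.893² + 21·4.736²]/29 = 22.8452
SE = √(s_p²·(1/9+1/22)) = 1.8912
t = (59.778−32.045)/1.8912 = 14.6636
df = 29

test statistic = 14.664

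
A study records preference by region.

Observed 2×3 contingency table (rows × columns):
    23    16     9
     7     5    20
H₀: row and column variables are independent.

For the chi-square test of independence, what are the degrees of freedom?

df = (r−1)(c−1) = (2−1)·(3−1) = 2

degrees of freedom = 2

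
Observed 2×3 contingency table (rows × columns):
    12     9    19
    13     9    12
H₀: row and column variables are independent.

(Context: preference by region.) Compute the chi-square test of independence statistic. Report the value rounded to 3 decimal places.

Row totals [40, 34], col totals [25, 18, 31], n=74
χ² = (12−13.51)²/13.51 + (9−9.73)²/9.73 + (19−16.76)²/16.76 + (13−11.49)²/11.49 + (9−8.27)²/8.27 + (12−14.24)²/14.24 = 1.1417
df = 2

test statistic = 1.142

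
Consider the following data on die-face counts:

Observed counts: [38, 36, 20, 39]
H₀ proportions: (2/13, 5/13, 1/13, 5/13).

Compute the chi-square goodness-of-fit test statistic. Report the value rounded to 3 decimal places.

test statistic = 31.738

n = 133; E_i = n·p_i = [20.46, 51.15, 10.23, 51.15]
χ² = (38−20.46)²/20.46 + (36−51.15)²/51.15 + (20−10.23)²/10.23 + (39−51.15)²/51.15 = 31.7383
df = 3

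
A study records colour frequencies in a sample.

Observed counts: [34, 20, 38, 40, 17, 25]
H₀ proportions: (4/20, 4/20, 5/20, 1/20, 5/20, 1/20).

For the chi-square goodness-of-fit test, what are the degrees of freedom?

df = k − 1 = 6 − 1 = 5

degrees of freedom = 5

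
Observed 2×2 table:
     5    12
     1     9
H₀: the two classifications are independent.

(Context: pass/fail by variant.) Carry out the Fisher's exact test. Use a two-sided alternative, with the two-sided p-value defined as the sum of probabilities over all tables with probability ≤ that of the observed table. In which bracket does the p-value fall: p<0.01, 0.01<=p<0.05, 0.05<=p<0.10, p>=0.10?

p-value bracket: p>=0.10

Margins: r₁=17, r₂=10, c₁=6, c₂=21, n=27
p_obs = C(17,5)·C(10,1)/C(27,6); sum pmf over tables with pmf ≤ p_obs
p-value (two-sided) = 0.36252
→ bracket: p>=0.10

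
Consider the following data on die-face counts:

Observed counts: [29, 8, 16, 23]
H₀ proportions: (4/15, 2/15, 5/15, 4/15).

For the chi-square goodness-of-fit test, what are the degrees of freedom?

degrees of freedom = 3

df = k − 1 = 4 − 1 = 3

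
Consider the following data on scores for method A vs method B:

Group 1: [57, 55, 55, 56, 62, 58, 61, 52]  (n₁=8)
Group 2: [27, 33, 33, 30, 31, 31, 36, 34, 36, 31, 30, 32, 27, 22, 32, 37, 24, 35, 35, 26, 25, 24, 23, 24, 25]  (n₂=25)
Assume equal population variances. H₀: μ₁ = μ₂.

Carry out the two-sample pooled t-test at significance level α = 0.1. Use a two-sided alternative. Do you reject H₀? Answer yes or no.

reject H₀: yes

x̄₁=57.000, s₁=3.295, n₁=8
x̄₂=29.720, s₂=4.650, n₂=25
s_p² = [7·3.295² + 24·4.650²]/31 = 19.1948
SE = √(s_p²·(1/8+1/25)) = 1.7796
t = (57.000−29.720)/1.7796 = 15.3289
df = 31
p-value (two-sided) = 0.00000
At α=0.1: p < α → reject H₀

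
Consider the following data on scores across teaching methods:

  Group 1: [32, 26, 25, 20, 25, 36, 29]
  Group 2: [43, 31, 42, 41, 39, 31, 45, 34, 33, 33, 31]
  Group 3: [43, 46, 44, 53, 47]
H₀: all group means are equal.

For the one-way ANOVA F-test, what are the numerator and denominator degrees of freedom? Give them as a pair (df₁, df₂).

k = 3 groups, N = 23 total
df = (k−1, N−k) = (3−1, 23−3) = (2, 20)

degrees of freedom = [2, 20]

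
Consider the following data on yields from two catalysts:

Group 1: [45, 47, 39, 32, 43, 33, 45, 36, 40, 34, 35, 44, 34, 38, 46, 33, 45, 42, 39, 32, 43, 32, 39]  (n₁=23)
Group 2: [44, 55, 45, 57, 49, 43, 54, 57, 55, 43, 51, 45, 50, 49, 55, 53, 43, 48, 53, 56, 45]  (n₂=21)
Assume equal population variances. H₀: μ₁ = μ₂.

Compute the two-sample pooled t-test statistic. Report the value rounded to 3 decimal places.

x̄₁=38.957, s₁=5.148, n₁=23
x̄₂=50.000, s₂=5.040, n₂=21
s_p² = [22·5.148² + 20·5.040²]/42 = 25.9752
SE = √(s_p²·(1/23+1/21)) = 1.5383
t = (38.957−50.000)/1.5383 = -7.1792
df = 42

test statistic = -7.179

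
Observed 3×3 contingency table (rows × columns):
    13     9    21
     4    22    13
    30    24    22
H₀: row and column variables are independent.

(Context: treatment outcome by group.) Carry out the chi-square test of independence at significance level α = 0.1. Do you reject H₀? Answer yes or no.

Row totals [43, 39, 76], col totals [47, 55, 56], n=158
χ² = (13−12.79)²/12.79 + (9−14.97)²/14.97 + (21−15.24)²/15.24 + (4−11.60)²/11.60 + (22−13.58)²/13.58 + (13−13.82)²/13.82 + (30−22.61)²/22.61 + (24−26.46)²/26.46 + (22−26.94)²/26.94 = 18.3663
df = 4
p-value (upper-tail) = 0.00105
At α=0.1: p < α → reject H₀

reject H₀: yes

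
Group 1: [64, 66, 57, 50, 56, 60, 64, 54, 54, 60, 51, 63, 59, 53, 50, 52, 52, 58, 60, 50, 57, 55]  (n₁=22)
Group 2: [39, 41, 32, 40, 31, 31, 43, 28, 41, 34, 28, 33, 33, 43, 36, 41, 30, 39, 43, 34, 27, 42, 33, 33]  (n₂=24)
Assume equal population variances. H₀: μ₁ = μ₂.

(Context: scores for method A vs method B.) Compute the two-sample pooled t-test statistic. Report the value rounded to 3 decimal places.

x̄₁=56.591, s₁=4.954, n₁=22
x̄₂=35.625, s₂=5.290, n₂=24
s_p² = [21·4.954² + 23·5.290²]/44 = 26.3396
SE = √(s_p²·(1/22+1/24)) = 1.5148
t = (56.591−35.625)/1.5148 = 13.8403
df = 44

test statistic = 13.840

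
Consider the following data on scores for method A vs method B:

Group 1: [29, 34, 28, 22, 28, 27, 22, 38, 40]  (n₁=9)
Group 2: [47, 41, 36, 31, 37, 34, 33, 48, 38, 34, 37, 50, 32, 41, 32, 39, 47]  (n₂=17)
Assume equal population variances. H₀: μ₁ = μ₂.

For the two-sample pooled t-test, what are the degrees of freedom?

df = n₁ + n₂ − 2 = 9 + 17 − 2 = 24

degrees of freedom = 24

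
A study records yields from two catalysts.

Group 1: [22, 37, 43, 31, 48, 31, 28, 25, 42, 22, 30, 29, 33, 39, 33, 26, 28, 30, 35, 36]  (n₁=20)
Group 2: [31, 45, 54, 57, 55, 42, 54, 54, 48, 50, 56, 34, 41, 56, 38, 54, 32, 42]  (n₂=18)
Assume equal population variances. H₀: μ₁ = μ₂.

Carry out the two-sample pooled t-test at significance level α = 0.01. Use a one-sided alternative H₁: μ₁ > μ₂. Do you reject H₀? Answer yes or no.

reject H₀: no

x̄₁=32.400, s₁=6.924, n₁=20
x̄₂=46.833, s₂=8.920, n₂=18
s_p² = [19·6.924² + 17·8.920²]/36 = 62.8694
SE = √(s_p²·(1/20+1/18)) = 2.5761
t = (32.400−46.833)/2.5761 = -5.6028
df = 36
p-value (one-sided, H₁ greater) = 1.00000
At α=0.01: p ≥ α → fail to reject H₀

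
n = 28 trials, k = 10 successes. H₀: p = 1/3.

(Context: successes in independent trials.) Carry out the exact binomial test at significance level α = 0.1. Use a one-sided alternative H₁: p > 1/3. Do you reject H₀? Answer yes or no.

reject H₀: no

Exact binomial: n=28, k=10, p₀=1/3=0.3333
P(X≥10) from Σ C(n,i)·p₀^i·(1−p₀)^(n−i)
p-value (one-sided, H₁ greater) = 0.46449
At α=0.1: p ≥ α → fail to reject H₀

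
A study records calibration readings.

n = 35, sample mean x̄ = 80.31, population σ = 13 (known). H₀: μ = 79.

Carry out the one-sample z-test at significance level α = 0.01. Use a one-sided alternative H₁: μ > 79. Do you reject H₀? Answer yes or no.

reject H₀: no

SE = σ/√n = 13/√35 = 2.1974
z = (x̄−μ₀)/SE = (80.31−79)/2.1974 = 0.5962
p-value (one-sided, H₁ greater) = 0.27553
At α=0.01: p ≥ α → fail to reject H₀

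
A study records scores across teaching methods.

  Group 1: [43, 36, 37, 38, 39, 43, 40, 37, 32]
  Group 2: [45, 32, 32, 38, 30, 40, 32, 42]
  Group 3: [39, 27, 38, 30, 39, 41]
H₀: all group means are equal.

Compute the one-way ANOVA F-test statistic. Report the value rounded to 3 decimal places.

test statistic = 0.621

Group means [38.33, 36.38, 35.67], grand mean 36.957
SSB = Σnᵢ(x̄ᵢ−x̄)² = 29.748; SSW = ΣΣ(x−x̄ᵢ)² = 479.208
MSB = 29.748/2 = 14.8741; MSW = 479.208/20 = 23.9604
F = MSB/MSW = 0.6208
df = (2, 20)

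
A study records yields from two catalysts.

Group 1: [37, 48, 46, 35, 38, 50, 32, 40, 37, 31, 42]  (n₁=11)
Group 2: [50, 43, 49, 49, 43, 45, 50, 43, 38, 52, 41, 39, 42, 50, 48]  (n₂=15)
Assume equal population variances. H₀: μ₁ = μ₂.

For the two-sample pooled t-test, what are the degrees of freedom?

degrees of freedom = 24

df = n₁ + n₂ − 2 = 11 + 15 − 2 = 24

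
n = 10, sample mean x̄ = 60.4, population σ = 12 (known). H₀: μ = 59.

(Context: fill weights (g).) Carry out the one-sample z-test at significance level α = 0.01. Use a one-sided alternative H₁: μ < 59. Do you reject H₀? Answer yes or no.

reject H₀: no

SE = σ/√n = 12/√10 = 3.7947
z = (x̄−μ₀)/SE = (60.4−59)/3.7947 = 0.3689
p-value (one-sided, H₁ less) = 0.64391
At α=0.01: p ≥ α → fail to reject H₀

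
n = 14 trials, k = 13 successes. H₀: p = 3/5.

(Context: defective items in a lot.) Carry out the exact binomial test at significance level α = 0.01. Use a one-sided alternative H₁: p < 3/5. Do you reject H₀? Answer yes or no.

Exact binomial: n=14, k=13, p₀=3/5=0.6000
P(X≤13) from Σ C(n,i)·p₀^i·(1−p₀)^(n−i)
p-value (one-sided, H₁ less) = 0.99922
At α=0.01: p ≥ α → fail to reject H₀

reject H₀: no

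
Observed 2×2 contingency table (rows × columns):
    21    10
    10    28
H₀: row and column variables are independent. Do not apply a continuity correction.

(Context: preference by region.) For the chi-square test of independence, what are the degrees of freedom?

df = (r−1)(c−1) = (2−1)·(2−1) = 1

degrees of freedom = 1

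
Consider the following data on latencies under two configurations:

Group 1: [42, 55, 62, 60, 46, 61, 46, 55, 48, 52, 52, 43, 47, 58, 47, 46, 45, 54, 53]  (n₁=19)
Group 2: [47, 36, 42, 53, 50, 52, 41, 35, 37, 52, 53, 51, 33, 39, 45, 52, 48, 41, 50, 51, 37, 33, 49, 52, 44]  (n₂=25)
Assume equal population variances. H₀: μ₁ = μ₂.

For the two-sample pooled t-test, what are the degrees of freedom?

df = n₁ + n₂ − 2 = 19 + 25 − 2 = 42

degrees of freedom = 42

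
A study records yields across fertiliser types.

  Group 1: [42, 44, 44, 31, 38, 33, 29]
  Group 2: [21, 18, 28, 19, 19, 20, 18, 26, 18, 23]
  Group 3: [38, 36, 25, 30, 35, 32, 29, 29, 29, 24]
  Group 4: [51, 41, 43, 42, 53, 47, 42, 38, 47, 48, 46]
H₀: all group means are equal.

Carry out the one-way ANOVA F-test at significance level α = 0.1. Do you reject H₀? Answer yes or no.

Group means [37.29, 21.00, 30.70, 45.27], grand mean 33.579
SSB = Σnᵢ(x̄ᵢ−x̄)² = 3265.553; SSW = ΣΣ(x−x̄ᵢ)² = 745.710
MSB = 3265.553/3 = 1088.5176; MSW = 745.710/34 = 21.9327
F = MSB/MSW = 49.6300
df = (3, 34)
p-value (upper-tail) = 0.00000
At α=0.1: p < α → reject H₀

reject H₀: yes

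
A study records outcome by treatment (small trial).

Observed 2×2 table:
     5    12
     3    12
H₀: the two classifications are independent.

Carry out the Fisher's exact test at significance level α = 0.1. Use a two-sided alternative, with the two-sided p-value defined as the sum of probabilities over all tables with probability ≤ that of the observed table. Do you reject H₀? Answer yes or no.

Margins: r₁=17, r₂=15, c₁=8, c₂=24, n=32
p_obs = C(17,5)·C(15,3)/C(32,8); sum pmf over tables with pmf ≤ p_obs
p-value (two-sided) = 0.69114
At α=0.1: p ≥ α → fail to reject H₀

reject H₀: no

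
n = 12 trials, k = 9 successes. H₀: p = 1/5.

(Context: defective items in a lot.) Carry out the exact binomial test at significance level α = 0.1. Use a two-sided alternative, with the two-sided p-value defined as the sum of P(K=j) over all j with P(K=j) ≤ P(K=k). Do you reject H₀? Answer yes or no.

reject H₀: yes

Exact binomial: n=12, k=9, p₀=1/5=0.2000
P(X=j) = C(n,j)·p₀^j·(1−p₀)^(n−j); p = Σ P(X=j) over j with P(X=j) ≤ P(X=9)
p-value (two-sided) = 0.00006
At α=0.1: p < α → reject H₀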